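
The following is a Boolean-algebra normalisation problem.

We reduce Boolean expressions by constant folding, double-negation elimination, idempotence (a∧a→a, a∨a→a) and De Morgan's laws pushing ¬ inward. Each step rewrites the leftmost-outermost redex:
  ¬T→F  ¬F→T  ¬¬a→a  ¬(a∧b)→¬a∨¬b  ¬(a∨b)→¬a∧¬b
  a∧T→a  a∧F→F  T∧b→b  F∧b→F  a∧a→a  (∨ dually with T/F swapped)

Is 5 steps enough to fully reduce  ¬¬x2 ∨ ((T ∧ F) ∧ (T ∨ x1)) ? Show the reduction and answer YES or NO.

  start: ¬¬x2 ∨ ((T ∧ F) ∧ (T ∨ x1))
  step 1: x2 ∨ ((T ∧ F) ∧ (T ∨ x1))
  step 2: x2 ∨ (F ∧ (T ∨ x1))
  step 3: x2 ∨ F
  step 4: x2

Answer: YES — reaches normal form x2 in 4 ≤ 5 steps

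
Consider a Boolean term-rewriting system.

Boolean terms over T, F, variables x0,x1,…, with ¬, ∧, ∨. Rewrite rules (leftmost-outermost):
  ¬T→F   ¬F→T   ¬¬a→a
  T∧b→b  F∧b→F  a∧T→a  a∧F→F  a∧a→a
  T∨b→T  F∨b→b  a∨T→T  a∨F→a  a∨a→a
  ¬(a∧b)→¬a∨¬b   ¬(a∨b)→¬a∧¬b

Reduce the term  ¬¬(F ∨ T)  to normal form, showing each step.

Answer: normal form = T  (in 2 steps)

Reduction:
  start: ¬¬(F ∨ T)
  step 1: F ∨ T
  step 2: T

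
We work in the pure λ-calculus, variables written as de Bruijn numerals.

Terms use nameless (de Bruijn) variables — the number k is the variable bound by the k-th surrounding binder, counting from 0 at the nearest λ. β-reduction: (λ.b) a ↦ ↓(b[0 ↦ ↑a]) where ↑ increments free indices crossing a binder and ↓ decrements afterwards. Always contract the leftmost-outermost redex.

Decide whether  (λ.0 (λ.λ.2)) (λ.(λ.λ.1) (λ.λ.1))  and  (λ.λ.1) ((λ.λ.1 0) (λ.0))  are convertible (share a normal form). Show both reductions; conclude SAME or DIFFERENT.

Term A:
  start: (λ.0 (λ.λ.2)) (λ.(λ.λ.1) (λ.λ.1))
  [1] (λ.(λ.λ.1) (λ.λ.1)) (λ.λ.λ.(λ.λ.1) (λ.λ.1))
  [2] (λ.λ.1) (λ.λ.1)
  [3] λ.λ.λ.1

Term B:
  start: (λ.λ.1) ((λ.λ.1 0) (λ.0))
  [1] λ.(λ.λ.1 0) (λ.0)
  [2] λ.λ.(λ.0) 0
  [3] λ.λ.0

Answer: DIFFERENT — A ⇓ λ.λ.λ.1, B ⇓ λ.λ.0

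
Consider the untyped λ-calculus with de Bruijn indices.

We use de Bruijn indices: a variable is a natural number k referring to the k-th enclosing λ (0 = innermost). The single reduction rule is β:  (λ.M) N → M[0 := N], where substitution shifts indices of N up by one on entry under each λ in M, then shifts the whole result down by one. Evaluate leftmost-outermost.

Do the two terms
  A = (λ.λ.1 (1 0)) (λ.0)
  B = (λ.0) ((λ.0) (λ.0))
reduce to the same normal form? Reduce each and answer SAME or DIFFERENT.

Term A:
  start: (λ.λ.1 (1 0)) (λ.0)
  step 1: λ.(λ.0) ((λ.0) 0)
  step 2: λ.(λ.0) 0
  step 3: λ.0

Term B:
  start: (λ.0) ((λ.0) (λ.0))
  step 1: (λ.0) (λ.0)
  step 2: λ.0

Answer: SAME — A ⇓ λ.0, B ⇓ λ.0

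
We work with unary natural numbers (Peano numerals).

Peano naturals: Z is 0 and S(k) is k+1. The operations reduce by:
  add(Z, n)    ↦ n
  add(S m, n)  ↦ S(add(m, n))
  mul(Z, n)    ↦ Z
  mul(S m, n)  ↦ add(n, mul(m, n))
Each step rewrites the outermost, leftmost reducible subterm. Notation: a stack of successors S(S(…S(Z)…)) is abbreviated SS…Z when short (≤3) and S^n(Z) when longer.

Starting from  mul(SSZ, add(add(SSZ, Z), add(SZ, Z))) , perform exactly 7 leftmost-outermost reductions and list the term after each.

  start: mul(SSZ, add(add(SSZ, Z), add(SZ, Z)))
  [1] add(add(add(SSZ, Z), add(SZ, Z)), mul(SZ, add(add(SSZ, Z), add(SZ, Z))))
  [2] add(add(S(add(SZ, Z)), add(SZ, Z)), mul(SZ, add(add(SSZ, Z), add(SZ, Z))))
  [3] add(S(add(add(SZ, Z), add(SZ, Z))), mul(SZ, add(add(SSZ, Z), add(SZ, Z))))
  [4] S(add(add(add(SZ, Z), add(SZ, Z)), mul(SZ, add(add(SSZ, Z), add(SZ, Z)))))
  [5] S(add(add(S(add(Z, Z)), add(SZ, Z)), mul(SZ, add(add(SSZ, Z), add(SZ, Z)))))
  [6] S(add(S(add(add(Z, Z), add(SZ, Z))), mul(SZ, add(add(SSZ, Z), add(SZ, Z)))))
  [7] S(S(add(add(add(Z, Z), add(SZ, Z)), mul(SZ, add(add(SSZ, Z), add(SZ, Z))))))

Answer: after 7 steps: S(S(add(add(add(Z, Z), add(SZ, Z)), mul(SZ, add(add(SSZ, Z), add(SZ, Z))))))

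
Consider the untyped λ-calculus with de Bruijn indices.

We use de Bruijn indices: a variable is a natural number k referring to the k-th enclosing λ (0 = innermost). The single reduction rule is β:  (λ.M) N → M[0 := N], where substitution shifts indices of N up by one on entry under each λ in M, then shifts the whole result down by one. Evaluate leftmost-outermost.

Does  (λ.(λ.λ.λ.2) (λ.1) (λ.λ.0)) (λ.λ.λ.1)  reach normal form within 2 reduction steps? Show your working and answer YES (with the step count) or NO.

  start: (λ.(λ.λ.λ.2) (λ.1) (λ.λ.0)) (λ.λ.λ.1)
  →1  (λ.λ.λ.2) (λ.λ.λ.λ.1) (λ.λ.0)
  →2  (λ.λ.λ.λ.λ.λ.1) (λ.λ.0)

Answer: NO — after 2 steps the term is (λ.λ.λ.λ.λ.λ.1) (λ.λ.0), not yet normal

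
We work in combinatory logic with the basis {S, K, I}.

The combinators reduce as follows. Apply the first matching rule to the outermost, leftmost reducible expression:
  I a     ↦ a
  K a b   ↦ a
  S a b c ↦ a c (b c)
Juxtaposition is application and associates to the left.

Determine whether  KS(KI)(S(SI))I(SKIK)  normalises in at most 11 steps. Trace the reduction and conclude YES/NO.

  start: KS(KI)(S(SI))I(SKIK)
  [1] S(S(SI))I(SKIK)
  [2] S(SI)(SKIK)(I(SKIK))
  [3] SI(I(SKIK))(SKIK(I(SKIK)))
  [4] I(SKIK(I(SKIK)))(I(SKIK)(SKIK(I(SKIK))))
  [5] SKIK(I(SKIK))(I(SKIK)(SKIK(I(SKIK))))
  [6] KK(IK)(I(SKIK))(I(SKIK)(SKIK(I(SKIK))))
  [7] K(I(SKIK))(I(SKIK)(SKIK(I(SKIK))))
  [8] I(SKIK)
  [9] SKIK
  [10] KK(IK)
  [11] K

Answer: YES — reaches normal form K in 11 ≤ 11 steps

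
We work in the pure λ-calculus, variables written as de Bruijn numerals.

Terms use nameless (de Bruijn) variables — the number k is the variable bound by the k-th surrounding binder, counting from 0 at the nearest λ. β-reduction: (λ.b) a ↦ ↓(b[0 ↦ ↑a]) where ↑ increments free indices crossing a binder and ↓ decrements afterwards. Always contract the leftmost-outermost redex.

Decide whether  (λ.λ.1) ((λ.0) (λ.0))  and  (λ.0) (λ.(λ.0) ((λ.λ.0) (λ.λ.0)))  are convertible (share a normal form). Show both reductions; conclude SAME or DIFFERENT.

Answer: SAME — A ⇓ λ.λ.0, B ⇓ λ.λ.0

Derivation:
Term A:
  start: (λ.λ.1) ((λ.0) (λ.0))
  step 1: λ.(λ.0) (λ.0)
  step 2: λ.λ.0

Term B:
  start: (λ.0) (λ.(λ.0) ((λ.λ.0) (λ.λ.0)))
  step 1: λ.(λ.0) ((λ.λ.0) (λ.λ.0))
  step 2: λ.(λ.λ.0) (λ.λ.0)
  step 3: λ.λ.0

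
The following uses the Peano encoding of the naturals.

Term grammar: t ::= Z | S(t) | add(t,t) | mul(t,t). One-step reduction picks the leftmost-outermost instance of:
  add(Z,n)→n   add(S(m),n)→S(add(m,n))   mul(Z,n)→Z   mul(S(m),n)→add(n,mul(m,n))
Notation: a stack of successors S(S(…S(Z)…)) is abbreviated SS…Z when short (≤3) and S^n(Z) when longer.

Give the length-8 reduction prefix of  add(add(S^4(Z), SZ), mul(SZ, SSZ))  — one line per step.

  start: add(add(S^4(Z), SZ), mul(SZ, SSZ))
  step 1: add(S(add(SSSZ, SZ)), mul(SZ, SSZ))
  step 2: S(add(add(SSSZ, SZ), mul(SZ, SSZ)))
  step 3: S(add(S(add(SSZ, SZ)), mul(SZ, SSZ)))
  step 4: S(S(add(add(SSZ, SZ), mul(SZ, SSZ))))
  step 5: S(S(add(S(add(SZ, SZ)), mul(SZ, SSZ))))
  step 6: S(S(S(add(add(SZ, SZ), mul(SZ, SSZ)))))
  step 7: S(S(S(add(S(add(Z, SZ)), mul(SZ, SSZ)))))
  step 8: S(S(S(S(add(add(Z, SZ), mul(SZ, SSZ))))))

Answer: after 8 steps: S(S(S(S(add(add(Z, SZ), mul(SZ, SSZ))))))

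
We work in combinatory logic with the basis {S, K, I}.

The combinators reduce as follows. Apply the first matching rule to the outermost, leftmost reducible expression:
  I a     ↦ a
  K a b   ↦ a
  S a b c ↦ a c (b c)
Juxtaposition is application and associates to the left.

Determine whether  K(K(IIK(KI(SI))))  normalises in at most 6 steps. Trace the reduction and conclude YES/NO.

Answer: YES — reaches normal form K(K(KI)) in 3 ≤ 6 steps

Working:
  start: K(K(IIK(KI(SI))))
  [1] K(K(IK(KI(SI))))
  [2] K(K(K(KI(SI))))
  [3] K(K(KI))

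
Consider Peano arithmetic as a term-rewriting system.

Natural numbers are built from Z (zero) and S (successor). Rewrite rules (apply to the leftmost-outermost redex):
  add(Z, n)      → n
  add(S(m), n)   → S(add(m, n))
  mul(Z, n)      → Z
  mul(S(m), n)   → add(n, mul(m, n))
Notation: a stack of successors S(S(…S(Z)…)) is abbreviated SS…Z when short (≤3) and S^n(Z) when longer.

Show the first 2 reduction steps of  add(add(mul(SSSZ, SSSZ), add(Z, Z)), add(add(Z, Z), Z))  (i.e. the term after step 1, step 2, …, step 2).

Answer: after 2 steps: add(add(S(add(SSZ, mul(SSZ, SSSZ))), add(Z, Z)), add(add(Z, Z), Z))

Working:
  start: add(add(mul(SSSZ, SSSZ), add(Z, Z)), add(add(Z, Z), Z))
  [1] add(add(add(SSSZ, mul(SSZ, SSSZ)), add(Z, Z)), add(add(Z, Z), Z))
  [2] add(add(S(add(SSZ, mul(SSZ, SSSZ))), add(Z, Z)), add(add(Z, Z), Z))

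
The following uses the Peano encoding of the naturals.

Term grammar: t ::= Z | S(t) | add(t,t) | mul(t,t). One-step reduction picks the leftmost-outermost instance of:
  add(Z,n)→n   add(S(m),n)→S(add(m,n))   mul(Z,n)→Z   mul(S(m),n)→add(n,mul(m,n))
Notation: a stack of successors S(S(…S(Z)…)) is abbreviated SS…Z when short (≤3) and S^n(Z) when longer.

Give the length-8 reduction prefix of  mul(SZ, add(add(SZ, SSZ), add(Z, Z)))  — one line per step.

Answer: after 8 steps: S(S(add(S(add(Z, add(Z, Z))), mul(Z, add(add(SZ, SSZ), add(Z, Z))))))

Reduction:
  start: mul(SZ, add(add(SZ, SSZ), add(Z, Z)))
  [1] add(add(add(SZ, SSZ), add(Z, Z)), mul(Z, add(add(SZ, SSZ), add(Z, Z))))
  [2] add(add(S(add(Z, SSZ)), add(Z, Z)), mul(Z, add(add(SZ, SSZ), add(Z, Z))))
  [3] add(S(add(add(Z, SSZ), add(Z, Z))), mul(Z, add(add(SZ, SSZ), add(Z, Z))))
  [4] S(add(add(add(Z, SSZ), add(Z, Z)), mul(Z, add(add(SZ, SSZ), add(Z, Z)))))
  [5] S(add(add(SSZ, add(Z, Z)), mul(Z, add(add(SZ, SSZ), add(Z, Z)))))
  [6] S(add(S(add(SZ, add(Z, Z))), mul(Z, add(add(SZ, SSZ), add(Z, Z)))))
  [7] S(S(add(add(SZ, add(Z, Z)), mul(Z, add(add(SZ, SSZ), add(Z, Z))))))
  [8] S(S(add(S(add(Z, add(Z, Z))), mul(Z, add(add(SZ, SSZ), add(Z, Z))))))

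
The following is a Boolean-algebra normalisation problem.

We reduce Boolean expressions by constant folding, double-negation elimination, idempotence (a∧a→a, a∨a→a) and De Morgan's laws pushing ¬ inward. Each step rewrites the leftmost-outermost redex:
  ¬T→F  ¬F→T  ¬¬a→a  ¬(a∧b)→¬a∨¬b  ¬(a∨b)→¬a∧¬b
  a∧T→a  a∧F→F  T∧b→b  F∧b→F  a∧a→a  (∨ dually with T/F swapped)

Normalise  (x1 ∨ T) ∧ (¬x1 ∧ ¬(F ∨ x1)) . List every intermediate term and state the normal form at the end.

Answer: normal form = ¬x1  (in 6 steps)

Derivation:
  start: (x1 ∨ T) ∧ (¬x1 ∧ ¬(F ∨ x1))
  [1] T ∧ (¬x1 ∧ ¬(F ∨ x1))
  [2] ¬x1 ∧ ¬(F ∨ x1)
  [3] ¬x1 ∧ (¬F ∧ ¬x1)
  [4] ¬x1 ∧ (T ∧ ¬x1)
  [5] ¬x1 ∧ ¬x1
  [6] ¬x1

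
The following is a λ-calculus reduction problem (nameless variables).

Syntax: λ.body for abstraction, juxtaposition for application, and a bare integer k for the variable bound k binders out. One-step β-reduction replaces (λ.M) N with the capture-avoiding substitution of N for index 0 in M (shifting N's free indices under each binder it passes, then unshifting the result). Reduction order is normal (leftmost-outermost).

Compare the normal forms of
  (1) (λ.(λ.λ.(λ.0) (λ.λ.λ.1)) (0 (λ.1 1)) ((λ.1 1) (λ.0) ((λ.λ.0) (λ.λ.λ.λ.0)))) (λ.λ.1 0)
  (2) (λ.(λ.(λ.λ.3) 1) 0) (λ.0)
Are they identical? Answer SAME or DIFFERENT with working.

Answer: DIFFERENT — A ⇓ λ.λ.λ.1, B ⇓ λ.λ.0

Reduction:
Term A:
  start: (λ.(λ.λ.(λ.0) (λ.λ.λ.1)) (0 (λ.1 1)) ((λ.1 1) (λ.0) ((λ.λ.0) (λ.λ.λ.λ.0)))) (λ.λ.1 0)
  →1  (λ.λ.(λ.0) (λ.λ.λ.1)) ((λ.λ.1 0) (λ.(λ.λ.1 0) (λ.λ.1 0))) ((λ.(λ.λ.1 0) (λ.λ.1 0)) (λ.0) ((λ.λ.0) (λ.λ.λ.λ.0)))
  →2  (λ.(λ.0) (λ.λ.λ.1)) ((λ.(λ.λ.1 0) (λ.λ.1 0)) (λ.0) ((λ.λ.0) (λ.λ.λ.λ.0)))
  →3  (λ.0) (λ.λ.λ.1)
  →4  λ.λ.λ.1

Term B:
  start: (λ.(λ.(λ.λ.3) 1) 0) (λ.0)
  →1  (λ.(λ.λ.λ.0) (λ.0)) (λ.0)
  →2  (λ.λ.λ.0) (λ.0)
  →3  λ.λ.0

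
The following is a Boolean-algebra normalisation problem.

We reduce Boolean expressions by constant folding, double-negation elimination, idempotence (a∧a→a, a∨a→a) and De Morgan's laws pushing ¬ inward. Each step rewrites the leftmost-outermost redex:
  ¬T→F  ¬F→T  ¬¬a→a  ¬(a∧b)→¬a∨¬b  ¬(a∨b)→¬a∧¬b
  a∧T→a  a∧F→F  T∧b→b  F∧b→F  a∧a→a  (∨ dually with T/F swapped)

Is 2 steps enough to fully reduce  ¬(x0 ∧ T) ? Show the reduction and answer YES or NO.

Answer: NO — after 2 steps the term is ¬x0 ∨ F, not yet normal

Derivation:
  start: ¬(x0 ∧ T)
  [1] ¬x0 ∨ ¬T
  [2] ¬x0 ∨ F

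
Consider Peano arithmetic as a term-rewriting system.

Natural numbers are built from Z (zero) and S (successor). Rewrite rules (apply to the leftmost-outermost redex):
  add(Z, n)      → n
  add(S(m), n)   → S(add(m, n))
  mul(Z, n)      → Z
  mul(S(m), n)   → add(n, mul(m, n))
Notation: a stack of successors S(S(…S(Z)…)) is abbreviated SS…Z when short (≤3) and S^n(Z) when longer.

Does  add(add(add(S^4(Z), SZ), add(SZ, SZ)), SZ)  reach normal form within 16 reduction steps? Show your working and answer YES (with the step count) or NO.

  start: add(add(add(S^4(Z), SZ), add(SZ, SZ)), SZ)
  [1] add(add(S(add(SSSZ, SZ)), add(SZ, SZ)), SZ)
  [2] add(S(add(add(SSSZ, SZ), add(SZ, SZ))), SZ)
  [3] S(add(add(add(SSSZ, SZ), add(SZ, SZ)), SZ))
  [4] S(add(add(S(add(SSZ, SZ)), add(SZ, SZ)), SZ))
  [5] S(add(S(add(add(SSZ, SZ), add(SZ, SZ))), SZ))
  [6] S(S(add(add(add(SSZ, SZ), add(SZ, SZ)), SZ)))
  [7] S(S(add(add(S(add(SZ, SZ)), add(SZ, SZ)), SZ)))
  [8] S(S(add(S(add(add(SZ, SZ), add(SZ, SZ))), SZ)))
  [9] S(S(S(add(add(add(SZ, SZ), add(SZ, SZ)), SZ))))
  [10] S(S(S(add(add(S(add(Z, SZ)), add(SZ, SZ)), SZ))))
  [11] S(S(S(add(S(add(add(Z, SZ), add(SZ, SZ))), SZ))))
  [12] S(S(S(S(add(add(add(Z, SZ), add(SZ, SZ)), SZ)))))
  [13] S(S(S(S(add(add(SZ, add(SZ, SZ)), SZ)))))
  [14] S(S(S(S(add(S(add(Z, add(SZ, SZ))), SZ)))))
  [15] S(S(S(S(S(add(add(Z, add(SZ, SZ)), SZ))))))
  [16] S(S(S(S(S(add(add(SZ, SZ), SZ))))))

Answer: NO — after 16 steps the term is S(S(S(S(S(add(add(SZ, SZ), SZ)))))), not yet normal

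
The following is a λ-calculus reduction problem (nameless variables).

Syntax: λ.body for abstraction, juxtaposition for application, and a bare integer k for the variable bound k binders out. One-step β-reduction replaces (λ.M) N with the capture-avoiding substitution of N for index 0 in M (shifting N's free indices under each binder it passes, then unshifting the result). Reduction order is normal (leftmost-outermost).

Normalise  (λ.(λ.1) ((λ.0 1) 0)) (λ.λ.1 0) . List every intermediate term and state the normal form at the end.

  start: (λ.(λ.1) ((λ.0 1) 0)) (λ.λ.1 0)
  step 1: (λ.λ.λ.1 0) ((λ.0 (λ.λ.1 0)) (λ.λ.1 0))
  step 2: λ.λ.1 0

Answer: normal form = λ.λ.1 0  (in 2 steps)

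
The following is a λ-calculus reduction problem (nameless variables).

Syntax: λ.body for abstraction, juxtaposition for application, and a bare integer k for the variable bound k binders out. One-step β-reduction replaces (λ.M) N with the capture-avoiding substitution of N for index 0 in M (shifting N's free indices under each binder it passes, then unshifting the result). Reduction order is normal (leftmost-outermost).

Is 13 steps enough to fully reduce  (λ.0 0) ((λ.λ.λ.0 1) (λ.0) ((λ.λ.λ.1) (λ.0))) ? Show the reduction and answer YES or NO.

  start: (λ.0 0) ((λ.λ.λ.0 1) (λ.0) ((λ.λ.λ.1) (λ.0)))
  →1  (λ.λ.λ.0 1) (λ.0) ((λ.λ.λ.1) (λ.0)) ((λ.λ.λ.0 1) (λ.0) ((λ.λ.λ.1) (λ.0)))
  →2  (λ.λ.0 1) ((λ.λ.λ.1) (λ.0)) ((λ.λ.λ.0 1) (λ.0) ((λ.λ.λ.1) (λ.0)))
  →3  (λ.0 ((λ.λ.λ.1) (λ.0))) ((λ.λ.λ.0 1) (λ.0) ((λ.λ.λ.1) (λ.0)))
  →4  (λ.λ.λ.0 1) (λ.0) ((λ.λ.λ.1) (λ.0)) ((λ.λ.λ.1) (λ.0))
  →5  (λ.λ.0 1) ((λ.λ.λ.1) (λ.0)) ((λ.λ.λ.1) (λ.0))
  →6  (λ.0 ((λ.λ.λ.1) (λ.0))) ((λ.λ.λ.1) (λ.0))
  →7  (λ.λ.λ.1) (λ.0) ((λ.λ.λ.1) (λ.0))
  →8  (λ.λ.1) ((λ.λ.λ.1) (λ.0))
  →9  λ.(λ.λ.λ.1) (λ.0)
  →10  λ.λ.λ.1

Answer: YES — reaches normal form λ.λ.λ.1 in 10 ≤ 13 steps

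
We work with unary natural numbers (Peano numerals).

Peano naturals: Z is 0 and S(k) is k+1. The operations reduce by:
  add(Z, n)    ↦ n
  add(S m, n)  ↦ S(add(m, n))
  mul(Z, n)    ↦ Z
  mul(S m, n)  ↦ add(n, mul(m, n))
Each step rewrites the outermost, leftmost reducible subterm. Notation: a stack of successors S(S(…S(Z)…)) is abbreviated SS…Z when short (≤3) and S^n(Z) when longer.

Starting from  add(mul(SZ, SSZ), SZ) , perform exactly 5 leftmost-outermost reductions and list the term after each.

  start: add(mul(SZ, SSZ), SZ)
  →1  add(add(SSZ, mul(Z, SSZ)), SZ)
  →2  add(S(add(SZ, mul(Z, SSZ))), SZ)
  →3  S(add(add(SZ, mul(Z, SSZ)), SZ))
  →4  S(add(S(add(Z, mul(Z, SSZ))), SZ))
  →5  S(S(add(add(Z, mul(Z, SSZ)), SZ)))

Answer: after 5 steps: S(S(add(add(Z, mul(Z, SSZ)), SZ)))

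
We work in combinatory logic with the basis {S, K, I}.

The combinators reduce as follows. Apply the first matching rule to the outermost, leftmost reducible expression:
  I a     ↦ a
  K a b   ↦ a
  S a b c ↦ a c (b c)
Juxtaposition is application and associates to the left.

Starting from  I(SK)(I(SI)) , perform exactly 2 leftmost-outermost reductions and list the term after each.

Answer: after 2 steps: SK(SI)

Reduction:
  start: I(SK)(I(SI))
  [1] SK(I(SI))
  [2] SK(SI)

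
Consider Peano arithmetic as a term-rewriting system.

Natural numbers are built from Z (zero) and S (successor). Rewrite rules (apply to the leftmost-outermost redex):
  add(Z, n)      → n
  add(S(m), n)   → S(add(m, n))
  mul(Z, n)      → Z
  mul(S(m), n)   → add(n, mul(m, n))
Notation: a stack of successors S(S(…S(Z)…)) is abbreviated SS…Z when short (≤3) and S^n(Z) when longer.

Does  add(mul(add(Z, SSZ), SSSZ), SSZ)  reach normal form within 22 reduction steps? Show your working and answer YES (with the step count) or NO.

  start: add(mul(add(Z, SSZ), SSSZ), SSZ)
  [1] add(mul(SSZ, SSSZ), SSZ)
  [2] add(add(SSSZ, mul(SZ, SSSZ)), SSZ)
  [3] add(S(add(SSZ, mul(SZ, SSSZ))), SSZ)
  [4] S(add(add(SSZ, mul(SZ, SSSZ)), SSZ))
  [5] S(add(S(add(SZ, mul(SZ, SSSZ))), SSZ))
  [6] S(S(add(add(SZ, mul(SZ, SSSZ)), SSZ)))
  [7] S(S(add(S(add(Z, mul(SZ, SSSZ))), SSZ)))
  [8] S(S(S(add(add(Z, mul(SZ, SSSZ)), SSZ))))
  [9] S(S(S(add(mul(SZ, SSSZ), SSZ))))
  [10] S(S(S(add(add(SSSZ, mul(Z, SSSZ)), SSZ))))
  [11] S(S(S(add(S(add(SSZ, mul(Z, SSSZ))), SSZ))))
  [12] S(S(S(S(add(add(SSZ, mul(Z, SSSZ)), SSZ)))))
  [13] S(S(S(S(add(S(add(SZ, mul(Z, SSSZ))), SSZ)))))
  [14] S(S(S(S(S(add(add(SZ, mul(Z, SSSZ)), SSZ))))))
  [15] S(S(S(S(S(add(S(add(Z, mul(Z, SSSZ))), SSZ))))))
  [16] S(S(S(S(S(S(add(add(Z, mul(Z, SSSZ)), SSZ)))))))
  [17] S(S(S(S(S(S(add(mul(Z, SSSZ), SSZ)))))))
  [18] S(S(S(S(S(S(add(Z, SSZ)))))))
  [19] S^8(Z)

Answer: YES — reaches normal form S^8(Z) in 19 ≤ 22 steps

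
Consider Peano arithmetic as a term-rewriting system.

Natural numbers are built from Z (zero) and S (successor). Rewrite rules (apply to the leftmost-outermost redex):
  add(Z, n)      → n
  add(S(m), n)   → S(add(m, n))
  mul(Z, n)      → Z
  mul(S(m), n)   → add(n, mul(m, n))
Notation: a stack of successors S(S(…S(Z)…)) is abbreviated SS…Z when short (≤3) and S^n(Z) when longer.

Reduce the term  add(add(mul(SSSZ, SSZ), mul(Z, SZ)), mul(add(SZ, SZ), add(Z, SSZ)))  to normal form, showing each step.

Answer: normal form = S^10(Z)  (in 41 steps)

Reduction:
  start: add(add(mul(SSSZ, SSZ), mul(Z, SZ)), mul(add(SZ, SZ), add(Z, SSZ)))
  →1  add(add(add(SSZ, mul(SSZ, SSZ)), mul(Z, SZ)), mul(add(SZ, SZ), add(Z, SSZ)))
  →2  add(add(S(add(SZ, mul(SSZ, SSZ))), mul(Z, SZ)), mul(add(SZ, SZ), add(Z, SSZ)))
  →3  add(S(add(add(SZ, mul(SSZ, SSZ)), mul(Z, SZ))), mul(add(SZ, SZ), add(Z, SSZ)))
  →4  S(add(add(add(SZ, mul(SSZ, SSZ)), mul(Z, SZ)), mul(add(SZ, SZ), add(Z, SSZ))))
  →5  S(add(add(S(add(Z, mul(SSZ, SSZ))), mul(Z, SZ)), mul(add(SZ, SZ), add(Z, SSZ))))
  →6  S(add(S(add(add(Z, mul(SSZ, SSZ)), mul(Z, SZ))), mul(add(SZ, SZ), add(Z, SSZ))))
  →7  S(S(add(add(add(Z, mul(SSZ, SSZ)), mul(Z, SZ)), mul(add(SZ, SZ), add(Z, SSZ)))))
  →8  S(S(add(add(mul(SSZ, SSZ), mul(Z, SZ)), mul(add(SZ, SZ), add(Z, SSZ)))))
  →9  S(S(add(add(add(SSZ, mul(SZ, SSZ)), mul(Z, SZ)), mul(add(SZ, SZ), add(Z, SSZ)))))
  →10  S(S(add(add(S(add(SZ, mul(SZ, SSZ))), mul(Z, SZ)), mul(add(SZ, SZ), add(Z, SSZ)))))
  →11  S(S(add(S(add(add(SZ, mul(SZ, SSZ)), mul(Z, SZ))), mul(add(SZ, SZ), add(Z, SSZ)))))
  →12  S(S(S(add(add(add(SZ, mul(SZ, SSZ)), mul(Z, SZ)), mul(add(SZ, SZ), add(Z, SSZ))))))
  →13  S(S(S(add(add(S(add(Z, mul(SZ, SSZ))), mul(Z, SZ)), mul(add(SZ, SZ), add(Z, SSZ))))))
  →14  S(S(S(add(S(add(add(Z, mul(SZ, SSZ)), mul(Z, SZ))), mul(add(SZ, SZ), add(Z, SSZ))))))
  →15  S(S(S(S(add(add(add(Z, mul(SZ, SSZ)), mul(Z, SZ)), mul(add(SZ, SZ), add(Z, SSZ)))))))
  →16  S(S(S(S(add(add(mul(SZ, SSZ), mul(Z, SZ)), mul(add(SZ, SZ), add(Z, SSZ)))))))
  →17  S(S(S(S(add(add(add(SSZ, mul(Z, SSZ)), mul(Z, SZ)), mul(add(SZ, SZ), add(Z, SSZ)))))))
  →18  S(S(S(S(add(add(S(add(SZ, mul(Z, SSZ))), mul(Z, SZ)), mul(add(SZ, SZ), add(Z, SSZ)))))))
  →19  S(S(S(S(add(S(add(add(SZ, mul(Z, SSZ)), mul(Z, SZ))), mul(add(SZ, SZ), add(Z, SSZ)))))))
  →20  S(S(S(S(S(add(add(add(SZ, mul(Z, SSZ)), mul(Z, SZ)), mul(add(SZ, SZ), add(Z, SSZ))))))))
  →21  S(S(S(S(S(add(add(S(add(Z, mul(Z, SSZ))), mul(Z, SZ)), mul(add(SZ, SZ), add(Z, SSZ))))))))
  →22  S(S(S(S(S(add(S(add(add(Z, mul(Z, SSZ)), mul(Z, SZ))), mul(add(SZ, SZ), add(Z, SSZ))))))))
  →23  S(S(S(S(S(S(add(add(add(Z, mul(Z, SSZ)), mul(Z, SZ)), mul(add(SZ, SZ), add(Z, SSZ)))))))))
  →24  S(S(S(S(S(S(add(add(mul(Z, SSZ), mul(Z, SZ)), mul(add(SZ, SZ), add(Z, SSZ)))))))))
  →25  S(S(S(S(S(S(add(add(Z, mul(Z, SZ)), mul(add(SZ, SZ), add(Z, SSZ)))))))))
  →26  S(S(S(S(S(S(add(mul(Z, SZ), mul(add(SZ, SZ), add(Z, SSZ)))))))))
  →27  S(S(S(S(S(S(add(Z, mul(add(SZ, SZ), add(Z, SSZ)))))))))
  →28  S(S(S(S(S(S(mul(add(SZ, SZ), add(Z, SSZ))))))))
  →29  S(S(S(S(S(S(mul(S(add(Z, SZ)), add(Z, SSZ))))))))
  →30  S(S(S(S(S(S(add(add(Z, SSZ), mul(add(Z, SZ), add(Z, SSZ)))))))))
  →31  S(S(S(S(S(S(add(SSZ, mul(add(Z, SZ), add(Z, SSZ)))))))))
  →32  S(S(S(S(S(S(S(add(SZ, mul(add(Z, SZ), add(Z, SSZ))))))))))
  →33  S(S(S(S(S(S(S(S(add(Z, mul(add(Z, SZ), add(Z, SSZ)))))))))))
  →34  S(S(S(S(S(S(S(S(mul(add(Z, SZ), add(Z, SSZ))))))))))
  →35  S(S(S(S(S(S(S(S(mul(SZ, add(Z, SSZ))))))))))
  →36  S(S(S(S(S(S(S(S(add(add(Z, SSZ), mul(Z, add(Z, SSZ)))))))))))
  →37  S(S(S(S(S(S(S(S(add(SSZ, mul(Z, add(Z, SSZ)))))))))))
  →38  S(S(S(S(S(S(S(S(S(add(SZ, mul(Z, add(Z, SSZ))))))))))))
  →39  S(S(S(S(S(S(S(S(S(S(add(Z, mul(Z, add(Z, SSZ)))))))))))))
  →40  S(S(S(S(S(S(S(S(S(S(mul(Z, add(Z, SSZ))))))))))))
  →41  S^10(Z)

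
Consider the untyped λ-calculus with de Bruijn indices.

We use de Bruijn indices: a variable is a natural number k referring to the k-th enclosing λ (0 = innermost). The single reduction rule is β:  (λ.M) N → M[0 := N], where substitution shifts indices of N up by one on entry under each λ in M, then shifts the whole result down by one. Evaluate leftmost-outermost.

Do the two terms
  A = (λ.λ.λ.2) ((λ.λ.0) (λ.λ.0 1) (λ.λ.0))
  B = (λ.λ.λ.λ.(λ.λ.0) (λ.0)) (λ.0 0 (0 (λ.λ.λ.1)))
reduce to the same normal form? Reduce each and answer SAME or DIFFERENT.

Term A:
  start: (λ.λ.λ.2) ((λ.λ.0) (λ.λ.0 1) (λ.λ.0))
  [1] λ.λ.(λ.λ.0) (λ.λ.0 1) (λ.λ.0)
  [2] λ.λ.(λ.0) (λ.λ.0)
  [3] λ.λ.λ.λ.0

Term B:
  start: (λ.λ.λ.λ.(λ.λ.0) (λ.0)) (λ.0 0 (0 (λ.λ.λ.1)))
  [1] λ.λ.λ.(λ.λ.0) (λ.0)
  [2] λ.λ.λ.λ.0

Answer: SAME — A ⇓ λ.λ.λ.λ.0, B ⇓ λ.λ.λ.λ.0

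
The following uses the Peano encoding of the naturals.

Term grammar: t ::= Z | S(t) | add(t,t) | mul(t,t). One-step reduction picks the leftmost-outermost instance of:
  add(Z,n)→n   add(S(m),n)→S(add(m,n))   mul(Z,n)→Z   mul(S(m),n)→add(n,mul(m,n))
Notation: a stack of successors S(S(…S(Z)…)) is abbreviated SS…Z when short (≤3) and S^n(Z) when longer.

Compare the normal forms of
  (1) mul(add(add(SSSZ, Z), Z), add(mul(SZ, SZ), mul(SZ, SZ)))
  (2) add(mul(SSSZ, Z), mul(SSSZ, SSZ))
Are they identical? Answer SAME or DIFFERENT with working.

Answer: SAME — A ⇓ S^6(Z), B ⇓ S^6(Z)

Working:
Term A:
  start: mul(add(add(SSSZ, Z), Z), add(mul(SZ, SZ), mul(SZ, SZ)))
  [1] mul(add(S(add(SSZ, Z)), Z), add(mul(SZ, SZ), mul(SZ, SZ)))
  [2] mul(S(add(add(SSZ, Z), Z)), add(mul(SZ, SZ), mul(SZ, SZ)))
  [3] add(add(mul(SZ, SZ), mul(SZ, SZ)), mul(add(add(SSZ, Z), Z), add(mul(SZ, SZ), mul(SZ, SZ))))
  [4] add(add(add(SZ, mul(Z, SZ)), mul(SZ, SZ)), mul(add(add(SSZ, Z), Z), add(mul(SZ, SZ), mul(SZ, SZ))))
  [5] add(add(S(add(Z, mul(Z, SZ))), mul(SZ, SZ)), mul(add(add(SSZ, Z), Z), add(mul(SZ, SZ), mul(SZ, SZ))))
  [6] add(S(add(add(Z, mul(Z, SZ)), mul(SZ, SZ))), mul(add(add(SSZ, Z), Z), add(mul(SZ, SZ), mul(SZ, SZ))))
  [7] S(add(add(add(Z, mul(Z, SZ)), mul(SZ, SZ)), mul(add(add(SSZ, Z), Z), add(mul(SZ, SZ), mul(SZ, SZ)))))
  [8] S(add(add(mul(Z, SZ), mul(SZ, SZ)), mul(add(add(SSZ, Z), Z), add(mul(SZ, SZ), mul(SZ, SZ)))))
  [9] S(add(add(Z, mul(SZ, SZ)), mul(add(add(SSZ, Z), Z), add(mul(SZ, SZ), mul(SZ, SZ)))))
  [10] S(add(mul(SZ, SZ), mul(add(add(SSZ, Z), Z), add(mul(SZ, SZ), mul(SZ, SZ)))))
  [11] S(add(add(SZ, mul(Z, SZ)), mul(add(add(SSZ, Z), Z), add(mul(SZ, SZ), mul(SZ, SZ)))))
  [12] S(add(S(add(Z, mul(Z, SZ))), mul(add(add(SSZ, Z), Z), add(mul(SZ, SZ), mul(SZ, SZ)))))
  [13] S(S(add(add(Z, mul(Z, SZ)), mul(add(add(SSZ, Z), Z), add(mul(SZ, SZ), mul(SZ, SZ))))))
  [14] S(S(add(mul(Z, SZ), mul(add(add(SSZ, Z), Z), add(mul(SZ, SZ), mul(SZ, SZ))))))
  [15] S(S(add(Z, mul(add(add(SSZ, Z), Z), add(mul(SZ, SZ), mul(SZ, SZ))))))
  [16] S(S(mul(add(add(SSZ, Z), Z), add(mul(SZ, SZ), mul(SZ, SZ)))))
  [17] S(S(mul(add(S(add(SZ, Z)), Z), add(mul(SZ, SZ), mul(SZ, SZ)))))
  [18] S(S(mul(S(add(add(SZ, Z), Z)), add(mul(SZ, SZ), mul(SZ, SZ)))))
  [19] S(S(add(add(mul(SZ, SZ), mul(SZ, SZ)), mul(add(add(SZ, Z), Z), add(mul(SZ, SZ), mul(SZ, SZ))))))
  [20] S(S(add(add(add(SZ, mul(Z, SZ)), mul(SZ, SZ)), mul(add(add(SZ, Z), Z), add(mul(SZ, SZ), mul(SZ, SZ))))))
  [21] S(S(add(add(S(add(Z, mul(Z, SZ))), mul(SZ, SZ)), mul(add(add(SZ, Z), Z), add(mul(SZ, SZ), mul(SZ, SZ))))))
  [22] S(S(add(S(add(add(Z, mul(Z, SZ)), mul(SZ, SZ))), mul(add(add(SZ, Z), Z), add(mul(SZ, SZ), mul(SZ, SZ))))))
  [23] S(S(S(add(add(add(Z, mul(Z, SZ)), mul(SZ, SZ)), mul(add(add(SZ, Z), Z), add(mul(SZ, SZ), mul(SZ, SZ)))))))
  [24] S(S(S(add(add(mul(Z, SZ), mul(SZ, SZ)), mul(add(add(SZ, Z), Z), add(mul(SZ, SZ), mul(SZ, SZ)))))))
  [25] S(S(S(add(add(Z, mul(SZ, SZ)), mul(add(add(SZ, Z), Z), add(mul(SZ, SZ), mul(SZ, SZ)))))))
  [26] S(S(S(add(mul(SZ, SZ), mul(add(add(SZ, Z), Z), add(mul(SZ, SZ), mul(SZ, SZ)))))))
  [27] S(S(S(add(add(SZ, mul(Z, SZ)), mul(add(add(SZ, Z), Z), add(mul(SZ, SZ), mul(SZ, SZ)))))))
  [28] S(S(S(add(S(add(Z, mul(Z, SZ))), mul(add(add(SZ, Z), Z), add(mul(SZ, SZ), mul(SZ, SZ)))))))
  [29] S(S(S(S(add(add(Z, mul(Z, SZ)), mul(add(add(SZ, Z), Z), add(mul(SZ, SZ), mul(SZ, SZ))))))))
  [30] S(S(S(S(add(mul(Z, SZ), mul(add(add(SZ, Z), Z), add(mul(SZ, SZ), mul(SZ, SZ))))))))
  [31] S(S(S(S(add(Z, mul(add(add(SZ, Z), Z), add(mul(SZ, SZ), mul(SZ, SZ))))))))
  [32] S(S(S(S(mul(add(add(SZ, Z), Z), add(mul(SZ, SZ), mul(SZ, SZ)))))))
  [33] S(S(S(S(mul(add(S(add(Z, Z)), Z), add(mul(SZ, SZ), mul(SZ, SZ)))))))
  [34] S(S(S(S(mul(S(add(add(Z, Z), Z)), add(mul(SZ, SZ), mul(SZ, SZ)))))))
  [35] S(S(S(S(add(add(mul(SZ, SZ), mul(SZ, SZ)), mul(add(add(Z, Z), Z), add(mul(SZ, SZ), mul(SZ, SZ))))))))
  [36] S(S(S(S(add(add(add(SZ, mul(Z, SZ)), mul(SZ, SZ)), mul(add(add(Z, Z), Z), add(mul(SZ, SZ), mul(SZ, SZ))))))))
  [37] S(S(S(S(add(add(S(add(Z, mul(Z, SZ))), mul(SZ, SZ)), mul(add(add(Z, Z), Z), add(mul(SZ, SZ), mul(SZ, SZ))))))))
  [38] S(S(S(S(add(S(add(add(Z, mul(Z, SZ)), mul(SZ, SZ))), mul(add(add(Z, Z), Z), add(mul(SZ, SZ), mul(SZ, SZ))))))))
  [39] S(S(S(S(S(add(add(add(Z, mul(Z, SZ)), mul(SZ, SZ)), mul(add(add(Z, Z), Z), add(mul(SZ, SZ), mul(SZ, SZ)))))))))
  [40] S(S(S(S(S(add(add(mul(Z, SZ), mul(SZ, SZ)), mul(add(add(Z, Z), Z), add(mul(SZ, SZ), mul(SZ, SZ)))))))))
  [41] S(S(S(S(S(add(add(Z, mul(SZ, SZ)), mul(add(add(Z, Z), Z), add(mul(SZ, SZ), mul(SZ, SZ)))))))))
  [42] S(S(S(S(S(add(mul(SZ, SZ), mul(add(add(Z, Z), Z), add(mul(SZ, SZ), mul(SZ, SZ)))))))))
  [43] S(S(S(S(S(add(add(SZ, mul(Z, SZ)), mul(add(add(Z, Z), Z), add(mul(SZ, SZ), mul(SZ, SZ)))))))))
  [44] S(S(S(S(S(add(S(add(Z, mul(Z, SZ))), mul(add(add(Z, Z), Z), add(mul(SZ, SZ), mul(SZ, SZ)))))))))
  [45] S(S(S(S(S(S(add(add(Z, mul(Z, SZ)), mul(add(add(Z, Z), Z), add(mul(SZ, SZ), mul(SZ, SZ))))))))))
  [46] S(S(S(S(S(S(add(mul(Z, SZ), mul(add(add(Z, Z), Z), add(mul(SZ, SZ), mul(SZ, SZ))))))))))
  [47] S(S(S(S(S(S(add(Z, mul(add(add(Z, Z), Z), add(mul(SZ, SZ), mul(SZ, SZ))))))))))
  [48] S(S(S(S(S(S(mul(add(add(Z, Z), Z), add(mul(SZ, SZ), mul(SZ, SZ)))))))))
  [49] S(S(S(S(S(S(mul(add(Z, Z), add(mul(SZ, SZ), mul(SZ, SZ)))))))))
  [50] S(S(S(S(S(S(mul(Z, add(mul(SZ, SZ), mul(SZ, SZ)))))))))
  [51] S^6(Z)

Term B:
  start: add(mul(SSSZ, Z), mul(SSSZ, SSZ))
  [1] add(add(Z, mul(SSZ, Z)), mul(SSSZ, SSZ))
  [2] add(mul(SSZ, Z), mul(SSSZ, SSZ))
  [3] add(add(Z, mul(SZ, Z)), mul(SSSZ, SSZ))
  [4] add(mul(SZ, Z), mul(SSSZ, SSZ))
  [5] add(add(Z, mul(Z, Z)), mul(SSSZ, SSZ))
  [6] add(mul(Z, Z), mul(SSSZ, SSZ))
  [7] add(Z, mul(SSSZ, SSZ))
  [8] mul(SSSZ, SSZ)
  [9] add(SSZ, mul(SSZ, SSZ))
  [10] S(add(SZ, mul(SSZ, SSZ)))
  [11] S(S(add(Z, mul(SSZ, SSZ))))
  [12] S(S(mul(SSZ, SSZ)))
  [13] S(S(add(SSZ, mul(SZ, SSZ))))
  [14] S(S(S(add(SZ, mul(SZ, SSZ)))))
  [15] S(S(S(S(add(Z, mul(SZ, SSZ))))))
  [16] S(S(S(S(mul(SZ, SSZ)))))
  [17] S(S(S(S(add(SSZ, mul(Z, SSZ))))))
  [18] S(S(S(S(S(add(SZ, mul(Z, SSZ)))))))
  [19] S(S(S(S(S(S(add(Z, mul(Z, SSZ))))))))
  [20] S(S(S(S(S(S(mul(Z, SSZ)))))))
  [21] S^6(Z)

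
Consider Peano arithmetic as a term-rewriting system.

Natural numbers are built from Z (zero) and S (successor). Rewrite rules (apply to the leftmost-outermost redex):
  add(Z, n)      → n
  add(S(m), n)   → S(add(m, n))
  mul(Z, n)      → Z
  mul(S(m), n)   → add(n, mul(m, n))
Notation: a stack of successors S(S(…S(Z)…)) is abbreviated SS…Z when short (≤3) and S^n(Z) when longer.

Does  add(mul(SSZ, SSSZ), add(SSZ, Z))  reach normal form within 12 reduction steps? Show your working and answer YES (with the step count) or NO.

Answer: NO — after 12 steps the term is S(S(S(S(add(S(add(SZ, mul(Z, SSSZ))), add(SSZ, Z)))))), not yet normal

Derivation:
  start: add(mul(SSZ, SSSZ), add(SSZ, Z))
  →1  add(add(SSSZ, mul(SZ, SSSZ)), add(SSZ, Z))
  →2  add(S(add(SSZ, mul(SZ, SSSZ))), add(SSZ, Z))
  →3  S(add(add(SSZ, mul(SZ, SSSZ)), add(SSZ, Z)))
  →4  S(add(S(add(SZ, mul(SZ, SSSZ))), add(SSZ, Z)))
  →5  S(S(add(add(SZ, mul(SZ, SSSZ)), add(SSZ, Z))))
  →6  S(S(add(S(add(Z, mul(SZ, SSSZ))), add(SSZ, Z))))
  →7  S(S(S(add(add(Z, mul(SZ, SSSZ)), add(SSZ, Z)))))
  →8  S(S(S(add(mul(SZ, SSSZ), add(SSZ, Z)))))
  →9  S(S(S(add(add(SSSZ, mul(Z, SSSZ)), add(SSZ, Z)))))
  →10  S(S(S(add(S(add(SSZ, mul(Z, SSSZ))), add(SSZ, Z)))))
  →11  S(S(S(S(add(add(SSZ, mul(Z, SSSZ)), add(SSZ, Z))))))
  →12  S(S(S(S(add(S(add(SZ, mul(Z, SSSZ))), add(SSZ, Z))))))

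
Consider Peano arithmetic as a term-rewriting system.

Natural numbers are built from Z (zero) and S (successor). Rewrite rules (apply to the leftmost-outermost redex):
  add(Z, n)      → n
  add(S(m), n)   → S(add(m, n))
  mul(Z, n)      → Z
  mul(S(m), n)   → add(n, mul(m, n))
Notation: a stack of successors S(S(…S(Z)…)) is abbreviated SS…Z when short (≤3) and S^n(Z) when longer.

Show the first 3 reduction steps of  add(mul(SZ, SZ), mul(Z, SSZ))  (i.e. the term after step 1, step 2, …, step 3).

  start: add(mul(SZ, SZ), mul(Z, SSZ))
  step 1: add(add(SZ, mul(Z, SZ)), mul(Z, SSZ))
  step 2: add(S(add(Z, mul(Z, SZ))), mul(Z, SSZ))
  step 3: S(add(add(Z, mul(Z, SZ)), mul(Z, SSZ)))

Answer: after 3 steps: S(add(add(Z, mul(Z, SZ)), mul(Z, SSZ)))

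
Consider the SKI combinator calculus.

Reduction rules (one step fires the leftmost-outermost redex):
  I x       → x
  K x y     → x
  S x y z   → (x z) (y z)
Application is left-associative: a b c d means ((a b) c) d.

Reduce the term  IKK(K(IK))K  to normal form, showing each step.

  start: IKK(K(IK))K
  →1  KK(K(IK))K
  →2  KK

Answer: normal form = KK  (in 2 steps)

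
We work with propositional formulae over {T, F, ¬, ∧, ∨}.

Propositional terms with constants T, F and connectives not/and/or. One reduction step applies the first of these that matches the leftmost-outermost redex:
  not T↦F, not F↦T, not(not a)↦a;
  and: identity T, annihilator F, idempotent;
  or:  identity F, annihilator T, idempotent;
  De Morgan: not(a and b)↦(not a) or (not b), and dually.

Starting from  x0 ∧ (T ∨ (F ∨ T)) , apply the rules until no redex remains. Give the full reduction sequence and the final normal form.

Answer: normal form = x0  (in 2 steps)

Reduction:
  start: x0 ∧ (T ∨ (F ∨ T))
  [1] x0 ∧ T
  [2] x0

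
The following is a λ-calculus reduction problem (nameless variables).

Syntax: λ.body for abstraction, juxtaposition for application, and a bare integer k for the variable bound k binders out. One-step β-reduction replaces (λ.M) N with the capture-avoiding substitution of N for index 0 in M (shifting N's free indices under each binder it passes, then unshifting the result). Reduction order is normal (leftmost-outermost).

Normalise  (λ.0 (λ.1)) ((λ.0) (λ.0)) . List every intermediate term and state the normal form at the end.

Answer: normal form = λ.λ.0  (in 4 steps)

Derivation:
  start: (λ.0 (λ.1)) ((λ.0) (λ.0))
  [1] (λ.0) (λ.0) (λ.(λ.0) (λ.0))
  [2] (λ.0) (λ.(λ.0) (λ.0))
  [3] λ.(λ.0) (λ.0)
  [4] λ.λ.0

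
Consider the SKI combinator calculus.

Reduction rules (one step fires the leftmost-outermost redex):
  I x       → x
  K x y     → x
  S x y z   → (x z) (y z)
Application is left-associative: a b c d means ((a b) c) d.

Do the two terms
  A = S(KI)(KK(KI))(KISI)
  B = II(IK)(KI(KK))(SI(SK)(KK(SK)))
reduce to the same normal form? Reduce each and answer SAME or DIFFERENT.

Term A:
  start: S(KI)(KK(KI))(KISI)
  →1  KI(KISI)(KK(KI)(KISI))
  →2  I(KK(KI)(KISI))
  →3  KK(KI)(KISI)
  →4  K(KISI)
  →5  K(II)
  →6  KI

Term B:
  start: II(IK)(KI(KK))(SI(SK)(KK(SK)))
  →1  I(IK)(KI(KK))(SI(SK)(KK(SK)))
  →2  IK(KI(KK))(SI(SK)(KK(SK)))
  →3  K(KI(KK))(SI(SK)(KK(SK)))
  →4  KI(KK)
  →5  I

Answer: DIFFERENT — A ⇓ KI, B ⇓ I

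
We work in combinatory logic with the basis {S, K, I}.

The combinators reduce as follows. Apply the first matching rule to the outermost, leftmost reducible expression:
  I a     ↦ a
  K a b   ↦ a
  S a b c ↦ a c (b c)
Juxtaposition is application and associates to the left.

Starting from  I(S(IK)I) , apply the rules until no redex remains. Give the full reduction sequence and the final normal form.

  start: I(S(IK)I)
  step 1: S(IK)I
  step 2: SKI

Answer: normal form = SKI  (in 2 steps)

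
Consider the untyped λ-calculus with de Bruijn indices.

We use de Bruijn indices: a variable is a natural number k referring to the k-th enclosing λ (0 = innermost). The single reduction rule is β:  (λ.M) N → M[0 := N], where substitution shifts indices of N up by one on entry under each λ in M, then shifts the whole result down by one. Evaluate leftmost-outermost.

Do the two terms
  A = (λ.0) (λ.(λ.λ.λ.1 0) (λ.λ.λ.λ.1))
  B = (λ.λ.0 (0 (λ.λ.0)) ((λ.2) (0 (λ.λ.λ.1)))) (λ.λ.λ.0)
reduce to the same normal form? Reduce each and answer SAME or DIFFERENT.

Term A:
  start: (λ.0) (λ.(λ.λ.λ.1 0) (λ.λ.λ.λ.1))
  step 1: λ.(λ.λ.λ.1 0) (λ.λ.λ.λ.1)
  step 2: λ.λ.λ.1 0

Term B:
  start: (λ.λ.0 (0 (λ.λ.0)) ((λ.2) (0 (λ.λ.λ.1)))) (λ.λ.λ.0)
  step 1: λ.0 (0 (λ.λ.0)) ((λ.λ.λ.λ.0) (0 (λ.λ.λ.1)))
  step 2: λ.0 (0 (λ.λ.0)) (λ.λ.λ.0)

Answer: DIFFERENT — A ⇓ λ.λ.λ.1 0, B ⇓ λ.0 (0 (λ.λ.0)) (λ.λ.λ.0)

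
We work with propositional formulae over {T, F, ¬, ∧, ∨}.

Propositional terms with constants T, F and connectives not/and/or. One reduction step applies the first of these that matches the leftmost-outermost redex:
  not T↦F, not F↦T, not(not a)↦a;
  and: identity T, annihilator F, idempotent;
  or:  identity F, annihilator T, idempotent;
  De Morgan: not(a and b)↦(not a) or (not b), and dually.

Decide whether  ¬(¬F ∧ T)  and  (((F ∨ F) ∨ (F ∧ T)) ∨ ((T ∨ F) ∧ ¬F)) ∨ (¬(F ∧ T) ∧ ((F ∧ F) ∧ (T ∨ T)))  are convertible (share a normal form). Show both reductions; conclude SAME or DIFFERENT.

Term A:
  start: ¬(¬F ∧ T)
  step 1: ¬¬F ∨ ¬T
  step 2: F ∨ ¬T
  step 3: ¬T
  step 4: F

Term B:
  start: (((F ∨ F) ∨ (F ∧ T)) ∨ ((T ∨ F) ∧ ¬F)) ∨ (¬(F ∧ T) ∧ ((F ∧ F) ∧ (T ∨ T)))
  step 1: ((F ∨ (F ∧ T)) ∨ ((T ∨ F) ∧ ¬F)) ∨ (¬(F ∧ T) ∧ ((F ∧ F) ∧ (T ∨ T)))
  step 2: ((F ∧ T) ∨ ((T ∨ F) ∧ ¬F)) ∨ (¬(F ∧ T) ∧ ((F ∧ F) ∧ (T ∨ T)))
  step 3: (F ∨ ((T ∨ F) ∧ ¬F)) ∨ (¬(F ∧ T) ∧ ((F ∧ F) ∧ (T ∨ T)))
  step 4: ((T ∨ F) ∧ ¬F) ∨ (¬(F ∧ T) ∧ ((F ∧ F) ∧ (T ∨ T)))
  step 5: (T ∧ ¬F) ∨ (¬(F ∧ T) ∧ ((F ∧ F) ∧ (T ∨ T)))
  step 6: ¬F ∨ (¬(F ∧ T) ∧ ((F ∧ F) ∧ (T ∨ T)))
  step 7: T ∨ (¬(F ∧ T) ∧ ((F ∧ F) ∧ (T ∨ T)))
  step 8: T

Answer: DIFFERENT — A ⇓ F, B ⇓ T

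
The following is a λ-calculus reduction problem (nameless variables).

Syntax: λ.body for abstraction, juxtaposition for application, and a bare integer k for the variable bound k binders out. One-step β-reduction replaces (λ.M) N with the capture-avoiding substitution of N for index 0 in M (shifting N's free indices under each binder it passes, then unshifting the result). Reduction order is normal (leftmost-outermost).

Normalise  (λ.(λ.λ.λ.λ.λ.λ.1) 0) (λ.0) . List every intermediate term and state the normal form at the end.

Answer: normal form = λ.λ.λ.λ.λ.1  (in 2 steps)

Derivation:
  start: (λ.(λ.λ.λ.λ.λ.λ.1) 0) (λ.0)
  step 1: (λ.λ.λ.λ.λ.λ.1) (λ.0)
  step 2: λ.λ.λ.λ.λ.1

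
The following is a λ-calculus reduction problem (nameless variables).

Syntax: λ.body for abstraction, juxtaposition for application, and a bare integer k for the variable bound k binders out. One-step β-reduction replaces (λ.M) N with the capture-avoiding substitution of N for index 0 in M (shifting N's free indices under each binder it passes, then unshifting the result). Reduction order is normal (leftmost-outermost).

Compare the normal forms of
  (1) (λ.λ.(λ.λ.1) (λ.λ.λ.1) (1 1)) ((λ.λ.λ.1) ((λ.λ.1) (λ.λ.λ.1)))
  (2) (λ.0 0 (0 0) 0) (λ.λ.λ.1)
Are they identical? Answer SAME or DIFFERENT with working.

Answer: DIFFERENT — A ⇓ λ.λ.λ.λ.1, B ⇓ λ.λ.1

Working:
Term A:
  start: (λ.λ.(λ.λ.1) (λ.λ.λ.1) (1 1)) ((λ.λ.λ.1) ((λ.λ.1) (λ.λ.λ.1)))
  →1  λ.(λ.λ.1) (λ.λ.λ.1) ((λ.λ.λ.1) ((λ.λ.1) (λ.λ.λ.1)) ((λ.λ.λ.1) ((λ.λ.1) (λ.λ.λ.1))))
  →2  λ.(λ.λ.λ.λ.1) ((λ.λ.λ.1) ((λ.λ.1) (λ.λ.λ.1)) ((λ.λ.λ.1) ((λ.λ.1) (λ.λ.λ.1))))
  →3  λ.λ.λ.λ.1

Term B:
  start: (λ.0 0 (0 0) 0) (λ.λ.λ.1)
  →1  (λ.λ.λ.1) (λ.λ.λ.1) ((λ.λ.λ.1) (λ.λ.λ.1)) (λ.λ.λ.1)
  →2  (λ.λ.1) ((λ.λ.λ.1) (λ.λ.λ.1)) (λ.λ.λ.1)
  →3  (λ.(λ.λ.λ.1) (λ.λ.λ.1)) (λ.λ.λ.1)
  →4  (λ.λ.λ.1) (λ.λ.λ.1)
  →5  λ.λ.1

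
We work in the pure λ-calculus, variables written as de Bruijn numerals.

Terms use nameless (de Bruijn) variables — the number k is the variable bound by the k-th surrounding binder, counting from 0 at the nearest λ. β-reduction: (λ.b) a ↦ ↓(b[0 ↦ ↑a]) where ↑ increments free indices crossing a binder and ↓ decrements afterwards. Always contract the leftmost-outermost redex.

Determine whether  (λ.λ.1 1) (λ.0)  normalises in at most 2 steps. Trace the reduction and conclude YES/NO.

  start: (λ.λ.1 1) (λ.0)
  →1  λ.(λ.0) (λ.0)
  →2  λ.λ.0

Answer: YES — reaches normal form λ.λ.0 in 2 ≤ 2 steps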